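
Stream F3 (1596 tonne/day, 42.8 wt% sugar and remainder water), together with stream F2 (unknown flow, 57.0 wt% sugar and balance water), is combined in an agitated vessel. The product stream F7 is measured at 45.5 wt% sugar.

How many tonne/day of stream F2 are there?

Let F2 be the unknown flow. Total out = 1596 + F2.
sugar balance: 683.09 + 0.570·F2 = 0.455·(1596 + F2)
(0.570 − 0.455)·F2 = 0.455×1596 − 683.09 = 43.092
F2 = 43.092 / 0.115 = 374.71 tonne/day

374.7 tonne/day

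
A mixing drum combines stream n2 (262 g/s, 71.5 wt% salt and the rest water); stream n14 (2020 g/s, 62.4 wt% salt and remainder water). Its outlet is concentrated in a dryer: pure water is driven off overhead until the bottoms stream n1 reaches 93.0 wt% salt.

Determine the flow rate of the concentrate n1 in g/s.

1557 g/s

salt entering = 262×0.715 + 2020×0.624 = 1447.8 g/s.
All salt reports to n1, so n1 = 1447.8/0.930 = 1556.8 g/s.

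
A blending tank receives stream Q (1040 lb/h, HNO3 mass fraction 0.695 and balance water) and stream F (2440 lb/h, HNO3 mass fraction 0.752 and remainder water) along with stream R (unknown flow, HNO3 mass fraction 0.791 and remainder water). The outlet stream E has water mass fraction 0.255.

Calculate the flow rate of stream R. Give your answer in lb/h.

Let R be the unknown flow. Total out = 3480 + R.
water balance: 922.32 + 0.209·R = 0.255·(3480 + R)
(0.209 − 0.255)·R = 0.255×3480 − 922.32 = -34.92
R = -34.92 / -0.046 = 759.13 lb/h

759.1 lb/h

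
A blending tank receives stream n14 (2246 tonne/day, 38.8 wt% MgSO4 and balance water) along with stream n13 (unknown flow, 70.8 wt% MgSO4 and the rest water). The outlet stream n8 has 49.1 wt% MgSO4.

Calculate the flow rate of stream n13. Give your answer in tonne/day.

Let n13 be the unknown flow. Total out = 2246 + n13.
MgSO4 balance: 871.45 + 0.708·n13 = 0.491·(2246 + n13)
(0.708 − 0.491)·n13 = 0.491×2246 − 871.45 = 231.34
n13 = 231.34 / 0.217 = 1066.1 tonne/day

1066 tonne/day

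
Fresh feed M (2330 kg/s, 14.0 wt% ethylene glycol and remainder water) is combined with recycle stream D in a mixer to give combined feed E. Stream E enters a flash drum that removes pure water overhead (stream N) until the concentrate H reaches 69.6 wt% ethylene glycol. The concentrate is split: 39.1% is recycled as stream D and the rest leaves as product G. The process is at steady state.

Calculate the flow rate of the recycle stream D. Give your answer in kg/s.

Overall ethylene glycol balance (none leaves overhead): ethylene glycol in fresh feed = ethylene glycol in product, i.e. 2330×0.140 = (1−0.391)·H·0.696.
H = 326.2/(0.696×0.609) = 769.59 kg/s.
Recycle D = 0.391×769.59 = 300.91 kg/s.

300.9 kg/s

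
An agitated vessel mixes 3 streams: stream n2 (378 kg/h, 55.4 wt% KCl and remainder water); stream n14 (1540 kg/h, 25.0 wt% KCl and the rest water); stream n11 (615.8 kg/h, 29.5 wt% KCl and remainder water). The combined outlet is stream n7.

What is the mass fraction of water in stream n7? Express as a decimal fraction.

0.6937

Total flow out = 378 + 1540 + 615.8 = 2533.8 kg/h.
water in = 378×0.446 + 1540×0.750 + 615.8×0.705 = 1757.7 kg/h.
water mass fraction in n7 = 1757.7/2533.8 = 0.6937.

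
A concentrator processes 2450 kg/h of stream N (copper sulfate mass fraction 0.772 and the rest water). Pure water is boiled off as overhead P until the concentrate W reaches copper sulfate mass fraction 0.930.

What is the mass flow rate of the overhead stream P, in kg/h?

416.2 kg/h

copper sulfate is conserved: 2450×0.772 = 1891.4 kg/h all reports to the concentrate.
Concentrate = 1891.4/(target fraction) = 2033.8 kg/h.
Overhead = 2450 − 2033.8 = 416.24 kg/h.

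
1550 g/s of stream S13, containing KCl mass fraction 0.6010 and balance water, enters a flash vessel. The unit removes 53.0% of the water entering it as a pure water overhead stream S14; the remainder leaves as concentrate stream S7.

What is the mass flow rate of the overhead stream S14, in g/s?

327.8 g/s

water entering = 1550×0.399 = 618.45 g/s; overhead removed = 0.530×618.45 = 327.78 g/s.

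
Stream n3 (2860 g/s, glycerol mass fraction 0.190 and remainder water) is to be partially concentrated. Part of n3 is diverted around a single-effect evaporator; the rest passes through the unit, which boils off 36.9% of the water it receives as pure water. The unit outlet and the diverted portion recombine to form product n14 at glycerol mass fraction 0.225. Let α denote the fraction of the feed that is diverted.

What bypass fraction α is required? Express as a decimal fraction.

All 2860×0.190 = 543.4 g/s of glycerol reaches n14, so n14 = 543.4/0.225 = 2415.1 g/s and vapour = 444.89 g/s.
The evaporator receives (1−α)·2860 of feed at 0.810 water and removes 0.369 of that water:
0.369×0.810×(1−α)×2860 = 444.89
(1−α) = 444.89/854.83 = 0.5204;  α = 0.4796.

0.480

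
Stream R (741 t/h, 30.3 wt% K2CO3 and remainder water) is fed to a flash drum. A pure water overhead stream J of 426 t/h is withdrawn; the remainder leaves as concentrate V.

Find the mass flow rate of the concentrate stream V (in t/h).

315 t/h

Concentrate = 741 − 426 = 315 t/h.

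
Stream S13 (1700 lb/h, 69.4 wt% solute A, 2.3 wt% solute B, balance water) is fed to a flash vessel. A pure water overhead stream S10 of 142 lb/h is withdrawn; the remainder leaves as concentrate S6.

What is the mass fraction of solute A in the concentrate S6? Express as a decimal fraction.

solute A is not removed: 1700×0.694 = 1179.8 lb/h of solute A enters S6.
Concentrate = 1700 − 142 = 1558 lb/h.
Mass fraction = 1179.8/1558 = 0.757.

0.757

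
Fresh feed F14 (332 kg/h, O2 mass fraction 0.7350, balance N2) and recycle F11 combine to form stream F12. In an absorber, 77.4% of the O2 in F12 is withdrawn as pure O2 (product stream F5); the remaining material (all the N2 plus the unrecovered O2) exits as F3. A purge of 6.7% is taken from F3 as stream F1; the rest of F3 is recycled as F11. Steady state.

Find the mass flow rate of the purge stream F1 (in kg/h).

92.66 kg/h

N2 enters only via F14 and leaves only via the purge: 332×0.265 = 0.067×(N2 in F3), and the absorber passes all N2, so N2 in F12 = N2 in F3 = 1313.1 kg/h.
O2 in F12: m_A = 332×0.735 + (1−0.067)·(1−0.774)·m_A, so m_A = 244.02/0.7891 = 309.22 kg/h.
F3 = (1−0.774)×309.22 + 1313.1 = 1383 kg/h.
Purge F1 = 0.067×1383 = 92.662 kg/h.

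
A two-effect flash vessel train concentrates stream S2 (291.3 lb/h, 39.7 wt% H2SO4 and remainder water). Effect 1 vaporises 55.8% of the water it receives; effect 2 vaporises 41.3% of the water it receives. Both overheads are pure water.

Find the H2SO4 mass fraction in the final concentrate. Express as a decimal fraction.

0.7173

water in feed = 291.3×0.603 = 175.65 lb/h.
After stage 1: water left = (1−0.558)×175.65 = 77.639; stream total = 193.29 lb/h.
After stage 2: water left = (1−0.413)×77.639 = 45.574; final concentrate = 161.22 lb/h.
H2SO4 fraction = 115.65/161.22 = 0.7173.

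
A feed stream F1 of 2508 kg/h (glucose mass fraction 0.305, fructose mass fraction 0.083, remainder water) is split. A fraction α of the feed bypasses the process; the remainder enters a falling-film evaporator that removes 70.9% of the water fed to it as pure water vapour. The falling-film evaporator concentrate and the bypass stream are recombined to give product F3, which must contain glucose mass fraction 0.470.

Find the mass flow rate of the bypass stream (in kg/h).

All 2508×0.305 = 764.94 kg/h of glucose reaches F3, so F3 = 764.94/0.470 = 1627.5 kg/h and vapour = 880.47 kg/h.
The evaporator receives (1−α)·2508 of feed at 0.612 water and removes 0.709 of that water:
0.709×0.612×(1−α)×2508 = 880.47
(1−α) = 880.47/1088.2 = 0.8091;  α = 0.1909.
Bypass flow = 0.1909×2508 = 478.84 kg/h.

478.8 kg/h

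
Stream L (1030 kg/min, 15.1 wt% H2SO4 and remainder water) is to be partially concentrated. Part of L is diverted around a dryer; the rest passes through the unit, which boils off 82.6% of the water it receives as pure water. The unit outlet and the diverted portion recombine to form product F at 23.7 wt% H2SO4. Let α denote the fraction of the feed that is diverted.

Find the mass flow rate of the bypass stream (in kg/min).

All 1030×0.151 = 155.53 kg/min of H2SO4 reaches F, so F = 155.53/0.237 = 656.24 kg/min and vapour = 373.76 kg/min.
The evaporator receives (1−α)·1030 of feed at 0.849 water and removes 0.826 of that water:
0.826×0.849×(1−α)×1030 = 373.76
(1−α) = 373.76/722.31 = 0.5174;  α = 0.4826.
Bypass flow = 0.4826×1030 = 497.03 kg/min.

497 kg/min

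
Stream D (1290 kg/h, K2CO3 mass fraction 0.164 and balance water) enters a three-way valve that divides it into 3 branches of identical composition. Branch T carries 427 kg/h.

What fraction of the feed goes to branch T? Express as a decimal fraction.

0.331

Fraction to T = 427/1290 = 0.3310.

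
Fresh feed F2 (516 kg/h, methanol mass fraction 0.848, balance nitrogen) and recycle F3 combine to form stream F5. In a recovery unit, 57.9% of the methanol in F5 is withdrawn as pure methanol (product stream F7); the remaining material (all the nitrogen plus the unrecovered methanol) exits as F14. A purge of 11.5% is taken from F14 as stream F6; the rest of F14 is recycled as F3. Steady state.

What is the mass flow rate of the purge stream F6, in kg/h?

112.2 kg/h

nitrogen enters only via F2 and leaves only via the purge: 516×0.152 = 0.115×(nitrogen in F14), and the recovery unit passes all nitrogen, so nitrogen in F5 = nitrogen in F14 = 682.02 kg/h.
methanol in F5: m_A = 516×0.848 + (1−0.115)·(1−0.579)·m_A, so m_A = 437.57/0.6274 = 697.41 kg/h.
F14 = (1−0.579)×697.41 + 682.02 = 975.63 kg/h.
Purge F6 = 0.115×975.63 = 112.2 kg/h.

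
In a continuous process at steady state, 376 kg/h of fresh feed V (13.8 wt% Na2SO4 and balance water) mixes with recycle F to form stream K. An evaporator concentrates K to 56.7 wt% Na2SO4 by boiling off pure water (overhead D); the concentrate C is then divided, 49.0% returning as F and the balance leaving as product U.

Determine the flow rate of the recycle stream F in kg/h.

Overall Na2SO4 balance (none leaves overhead): Na2SO4 in fresh feed = Na2SO4 in product, i.e. 376×0.138 = (1−0.490)·C·0.567.
C = 51.888/(0.567×0.510) = 179.44 kg/h.
Recycle F = 0.490×179.44 = 87.924 kg/h.

87.92 kg/h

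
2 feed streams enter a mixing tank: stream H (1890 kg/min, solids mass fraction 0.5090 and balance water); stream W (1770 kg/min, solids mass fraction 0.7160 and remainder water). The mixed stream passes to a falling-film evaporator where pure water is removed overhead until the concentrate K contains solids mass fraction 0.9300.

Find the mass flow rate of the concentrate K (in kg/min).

solids entering = 1890×0.509 + 1770×0.716 = 2229.3 kg/min.
All solids reports to K, so K = 2229.3/0.930 = 2397.1 kg/min.

2397 kg/min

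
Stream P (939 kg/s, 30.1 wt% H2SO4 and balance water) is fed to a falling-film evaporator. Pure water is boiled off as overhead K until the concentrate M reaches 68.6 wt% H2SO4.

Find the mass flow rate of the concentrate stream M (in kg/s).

412 kg/s

H2SO4 is conserved: 939×0.301 = 282.64 kg/s all reports to the concentrate.
Concentrate = 282.64/(target fraction) = 412.01 kg/s.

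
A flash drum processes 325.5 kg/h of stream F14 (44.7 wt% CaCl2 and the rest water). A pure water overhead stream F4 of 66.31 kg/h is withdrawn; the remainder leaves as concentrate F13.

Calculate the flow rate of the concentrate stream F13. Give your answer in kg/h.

Concentrate = 325.5 − 66.31 = 259.19 kg/h.

259.2 kg/h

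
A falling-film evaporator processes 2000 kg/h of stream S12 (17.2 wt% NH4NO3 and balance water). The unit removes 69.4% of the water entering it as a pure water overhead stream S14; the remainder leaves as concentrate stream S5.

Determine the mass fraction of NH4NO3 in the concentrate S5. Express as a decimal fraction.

0.404

NH4NO3 is not removed: 2000×0.172 = 344 kg/h of NH4NO3 enters S5.
water entering = 2000×0.828 = 1656 kg/h; overhead removed = 0.694×1656 = 1149.3 kg/h.
Concentrate = 2000 − 1149.3 = 850.74 kg/h.
Mass fraction = 344/850.74 = 0.404.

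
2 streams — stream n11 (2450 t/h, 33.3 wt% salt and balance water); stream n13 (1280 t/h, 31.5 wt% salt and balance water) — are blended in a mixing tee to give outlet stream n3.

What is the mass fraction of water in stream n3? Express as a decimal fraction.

Total flow out = 2450 + 1280 = 3730 t/h.
water in = 2450×0.667 + 1280×0.685 = 2511 t/h.
water mass fraction in n3 = 2511/3730 = 0.673.

0.673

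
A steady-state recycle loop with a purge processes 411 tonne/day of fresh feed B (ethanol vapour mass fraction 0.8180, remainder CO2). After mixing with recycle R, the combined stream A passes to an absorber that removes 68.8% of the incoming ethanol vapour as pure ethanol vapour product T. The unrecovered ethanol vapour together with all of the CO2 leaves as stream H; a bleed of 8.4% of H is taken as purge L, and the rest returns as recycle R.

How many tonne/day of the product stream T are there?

323.9 tonne/day

ethanol vapour in A: m_A = 411×0.818 + (1−0.084)·(1−0.688)·m_A, so m_A = 336.2/0.7142 = 470.73 tonne/day.
Product T = 0.688×470.73 = 323.86 tonne/day.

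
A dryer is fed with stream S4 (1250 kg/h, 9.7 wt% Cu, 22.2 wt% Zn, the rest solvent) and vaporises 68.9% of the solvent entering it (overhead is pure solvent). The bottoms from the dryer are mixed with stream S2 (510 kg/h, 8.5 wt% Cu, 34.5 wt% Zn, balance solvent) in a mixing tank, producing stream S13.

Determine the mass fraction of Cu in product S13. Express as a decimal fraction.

0.1403

Vapour removed = 0.689×0.681×1250 = 586.51 kg/h; concentrate = 663.49 kg/h.
Cu reaching the mixer = 121.25 (from concentrate) + 510×0.085 = 164.6 kg/h.
Product flow = 663.49 + 510 = 1173.5 kg/h; Cu fraction = 0.1403.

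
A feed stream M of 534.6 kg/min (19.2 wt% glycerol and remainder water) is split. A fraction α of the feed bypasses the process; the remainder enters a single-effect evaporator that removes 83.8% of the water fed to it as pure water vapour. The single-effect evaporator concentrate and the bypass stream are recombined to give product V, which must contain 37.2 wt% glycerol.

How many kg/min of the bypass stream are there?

152.6 kg/min

All 534.6×0.192 = 102.64 kg/min of glycerol reaches V, so V = 102.64/0.372 = 275.92 kg/min and vapour = 258.68 kg/min.
The evaporator receives (1−α)·534.6 of feed at 0.808 water and removes 0.838 of that water:
0.838×0.808×(1−α)×534.6 = 258.68
(1−α) = 258.68/361.98 = 0.7146;  α = 0.2854.
Bypass flow = 0.2854×534.6 = 152.57 kg/min.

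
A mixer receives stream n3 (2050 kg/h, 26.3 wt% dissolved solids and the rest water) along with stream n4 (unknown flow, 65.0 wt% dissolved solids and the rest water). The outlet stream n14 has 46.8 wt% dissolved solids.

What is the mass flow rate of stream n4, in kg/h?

2309 kg/h

Let n4 be the unknown flow. Total out = 2050 + n4.
dissolved solids balance: 539.15 + 0.650·n4 = 0.468·(2050 + n4)
(0.650 − 0.468)·n4 = 0.468×2050 − 539.15 = 420.25
n4 = 420.25 / 0.182 = 2309.1 kg/h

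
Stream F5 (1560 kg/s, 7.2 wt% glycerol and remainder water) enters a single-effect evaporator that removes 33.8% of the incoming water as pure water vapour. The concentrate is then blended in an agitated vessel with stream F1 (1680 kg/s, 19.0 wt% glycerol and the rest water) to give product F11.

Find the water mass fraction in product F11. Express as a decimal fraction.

Vapour removed = 0.338×0.928×1560 = 489.32 kg/s; concentrate = 1070.7 kg/s.
water reaching the mixer = 958.36 (from concentrate) + 1680×0.810 = 2319.2 kg/s.
Product flow = 1070.7 + 1680 = 2750.7 kg/s; water fraction = 0.843.

0.843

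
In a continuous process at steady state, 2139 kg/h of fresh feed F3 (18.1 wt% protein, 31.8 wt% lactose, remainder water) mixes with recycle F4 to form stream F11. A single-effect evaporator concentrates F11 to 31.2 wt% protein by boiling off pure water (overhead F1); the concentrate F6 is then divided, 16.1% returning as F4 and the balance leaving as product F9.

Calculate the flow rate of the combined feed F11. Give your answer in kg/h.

Overall protein balance (none leaves overhead): protein in fresh feed = protein in product, i.e. 2139×0.181 = (1−0.161)·F6·0.312.
F6 = 387.16/(0.312×0.839) = 1479 kg/h.
Recycle F4 = 0.161×1479 = 238.12 kg/h.
Combined feed F11 = 2139 + 238.12 = 2377.1 kg/h.

2377 kg/h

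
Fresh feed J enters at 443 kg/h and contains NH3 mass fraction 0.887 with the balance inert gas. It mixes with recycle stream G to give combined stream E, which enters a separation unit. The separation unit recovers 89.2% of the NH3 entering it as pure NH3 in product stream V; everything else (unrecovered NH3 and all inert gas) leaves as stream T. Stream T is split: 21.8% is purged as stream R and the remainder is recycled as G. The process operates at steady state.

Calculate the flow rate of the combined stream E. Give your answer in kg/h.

inert gas enters only via J and leaves only via the purge: 443×0.113 = 0.218×(inert gas in T), and the separation unit passes all inert gas, so inert gas in E = inert gas in T = 229.63 kg/h.
NH3 in E: m_A = 443×0.887 + (1−0.218)·(1−0.892)·m_A, so m_A = 392.94/0.9155 = 429.19 kg/h.
E = 429.19 + 229.63 = 658.82 kg/h.

658.8 kg/h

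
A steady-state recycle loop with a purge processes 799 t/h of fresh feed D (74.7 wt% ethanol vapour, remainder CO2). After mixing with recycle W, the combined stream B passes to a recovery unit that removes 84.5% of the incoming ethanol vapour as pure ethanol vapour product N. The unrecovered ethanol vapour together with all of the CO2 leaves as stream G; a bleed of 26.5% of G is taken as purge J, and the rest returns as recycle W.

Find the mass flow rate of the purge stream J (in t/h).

229.8 t/h

CO2 enters only via D and leaves only via the purge: 799×0.253 = 0.265×(CO2 in G), and the recovery unit passes all CO2, so CO2 in B = CO2 in G = 762.82 t/h.
ethanol vapour in B: m_A = 799×0.747 + (1−0.265)·(1−0.845)·m_A, so m_A = 596.85/0.8861 = 673.59 t/h.
G = (1−0.845)×673.59 + 762.82 = 867.23 t/h.
Purge J = 0.265×867.23 = 229.81 t/h.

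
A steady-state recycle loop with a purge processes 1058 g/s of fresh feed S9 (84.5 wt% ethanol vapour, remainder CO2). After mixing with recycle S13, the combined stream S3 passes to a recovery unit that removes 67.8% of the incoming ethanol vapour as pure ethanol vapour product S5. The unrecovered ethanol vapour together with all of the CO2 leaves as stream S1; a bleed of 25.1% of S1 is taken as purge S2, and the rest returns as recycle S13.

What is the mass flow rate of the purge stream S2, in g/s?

CO2 enters only via S9 and leaves only via the purge: 1058×0.155 = 0.251×(CO2 in S1), and the recovery unit passes all CO2, so CO2 in S3 = CO2 in S1 = 653.35 g/s.
ethanol vapour in S3: m_A = 1058×0.845 + (1−0.251)·(1−0.678)·m_A, so m_A = 894.01/0.7588 = 1178.2 g/s.
S1 = (1−0.678)×1178.2 + 653.35 = 1032.7 g/s.
Purge S2 = 0.251×1032.7 = 259.21 g/s.

259.2 g/s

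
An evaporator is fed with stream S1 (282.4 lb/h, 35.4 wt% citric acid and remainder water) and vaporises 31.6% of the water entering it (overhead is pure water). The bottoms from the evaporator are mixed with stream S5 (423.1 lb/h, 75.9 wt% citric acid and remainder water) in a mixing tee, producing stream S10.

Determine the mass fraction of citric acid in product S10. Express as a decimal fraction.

0.650

Vapour removed = 0.316×0.646×282.4 = 57.648 lb/h; concentrate = 224.75 lb/h.
citric acid reaching the mixer = 99.97 (from concentrate) + 423.1×0.759 = 421.1 lb/h.
Product flow = 224.75 + 423.1 = 647.85 lb/h; citric acid fraction = 0.650.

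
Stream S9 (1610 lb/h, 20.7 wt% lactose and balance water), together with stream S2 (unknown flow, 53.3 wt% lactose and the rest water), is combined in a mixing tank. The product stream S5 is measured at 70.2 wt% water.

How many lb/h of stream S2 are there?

Let S2 be the unknown flow. Total out = 1610 + S2.
water balance: 1276.7 + 0.467·S2 = 0.702·(1610 + S2)
(0.467 − 0.702)·S2 = 0.702×1610 − 1276.7 = -146.51
S2 = -146.51 / -0.235 = 623.45 lb/h

623.4 lb/h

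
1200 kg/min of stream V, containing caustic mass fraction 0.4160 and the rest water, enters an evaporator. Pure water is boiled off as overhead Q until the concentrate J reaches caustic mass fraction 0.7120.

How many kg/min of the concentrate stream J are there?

701.1 kg/min

caustic is conserved: 1200×0.416 = 499.2 kg/min all reports to the concentrate.
Concentrate = 499.2/(target fraction) = 701.12 kg/min.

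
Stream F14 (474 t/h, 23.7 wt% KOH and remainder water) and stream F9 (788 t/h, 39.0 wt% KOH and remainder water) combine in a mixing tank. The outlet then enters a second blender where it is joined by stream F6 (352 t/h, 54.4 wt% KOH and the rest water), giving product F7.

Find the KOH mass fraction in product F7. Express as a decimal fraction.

0.379

Overall, product flow = 1614 t/h.
KOH in = 474×0.237 + 788×0.390 + 352×0.544 = 611.15 t/h.
KOH fraction in F7 = 0.379.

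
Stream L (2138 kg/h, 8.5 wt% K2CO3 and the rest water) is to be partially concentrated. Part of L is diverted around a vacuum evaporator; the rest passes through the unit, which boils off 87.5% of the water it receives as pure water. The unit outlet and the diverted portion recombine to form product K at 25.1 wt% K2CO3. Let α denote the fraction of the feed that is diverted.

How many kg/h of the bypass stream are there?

371.9 kg/h

All 2138×0.085 = 181.73 kg/h of K2CO3 reaches K, so K = 181.73/0.251 = 724.02 kg/h and vapour = 1414 kg/h.
The evaporator receives (1−α)·2138 of feed at 0.915 water and removes 0.875 of that water:
0.875×0.915×(1−α)×2138 = 1414
(1−α) = 1414/1711.7 = 0.8260;  α = 0.1740.
Bypass flow = 0.1740×2138 = 371.91 kg/h.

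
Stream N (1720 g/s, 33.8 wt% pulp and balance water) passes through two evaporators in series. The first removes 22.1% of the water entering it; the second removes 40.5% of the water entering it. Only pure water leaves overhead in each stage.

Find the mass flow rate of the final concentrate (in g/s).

water in feed = 1720×0.662 = 1138.6 g/s.
After stage 1: water left = (1−0.221)×1138.6 = 887; stream total = 1468.4 g/s.
After stage 2: water left = (1−0.405)×887 = 527.77; final concentrate = 1109.1 g/s.

1109 g/s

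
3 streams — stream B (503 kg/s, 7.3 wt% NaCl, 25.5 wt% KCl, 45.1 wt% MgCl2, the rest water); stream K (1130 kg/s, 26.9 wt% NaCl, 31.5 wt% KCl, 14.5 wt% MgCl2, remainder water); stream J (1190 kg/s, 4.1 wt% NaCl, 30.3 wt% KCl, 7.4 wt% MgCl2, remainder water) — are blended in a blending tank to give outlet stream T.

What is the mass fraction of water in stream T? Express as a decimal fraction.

Total flow out = 503 + 1130 + 1190 = 2823 kg/s.
water in = 503×0.221 + 1130×0.271 + 1190×0.582 = 1110 kg/s.
water mass fraction in T = 1110/2823 = 0.393.

0.393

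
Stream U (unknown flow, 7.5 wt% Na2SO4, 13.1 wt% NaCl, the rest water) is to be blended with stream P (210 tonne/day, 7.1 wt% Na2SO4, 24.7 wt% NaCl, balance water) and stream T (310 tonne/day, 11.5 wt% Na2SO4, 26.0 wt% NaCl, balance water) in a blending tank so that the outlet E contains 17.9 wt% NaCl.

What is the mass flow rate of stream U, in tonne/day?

Let U be the unknown flow. Total out = 520 + U.
NaCl balance: 132.47 + 0.131·U = 0.179·(520 + U)
(0.131 − 0.179)·U = 0.179×520 − 132.47 = -39.39
U = -39.39 / -0.048 = 820.63 tonne/day

820.6 tonne/day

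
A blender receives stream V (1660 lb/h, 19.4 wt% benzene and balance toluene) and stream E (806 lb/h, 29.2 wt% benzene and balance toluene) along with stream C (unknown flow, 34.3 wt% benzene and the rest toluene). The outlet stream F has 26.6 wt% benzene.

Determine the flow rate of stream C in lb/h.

1280 lb/h

Let C be the unknown flow. Total out = 2466 + C.
benzene balance: 557.39 + 0.343·C = 0.266·(2466 + C)
(0.343 − 0.266)·C = 0.266×2466 − 557.39 = 98.564
C = 98.564 / 0.077 = 1280.1 lb/h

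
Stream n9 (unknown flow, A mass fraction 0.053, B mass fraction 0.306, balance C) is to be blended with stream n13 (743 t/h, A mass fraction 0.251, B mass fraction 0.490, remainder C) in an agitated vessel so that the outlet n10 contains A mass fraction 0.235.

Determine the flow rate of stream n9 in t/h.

65.32 t/h

Let n9 be the unknown flow. Total out = 743 + n9.
A balance: 186.49 + 0.053·n9 = 0.235·(743 + n9)
(0.053 − 0.235)·n9 = 0.235×743 − 186.49 = -11.888
n9 = -11.888 / -0.182 = 65.319 t/h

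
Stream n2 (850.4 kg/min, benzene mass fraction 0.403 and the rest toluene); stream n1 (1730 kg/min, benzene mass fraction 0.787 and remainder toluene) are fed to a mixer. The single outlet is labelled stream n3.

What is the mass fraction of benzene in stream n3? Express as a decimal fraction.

0.660

Total flow out = 850.4 + 1730 = 2580.4 kg/min.
benzene in = 850.4×0.403 + 1730×0.787 = 1704.2 kg/min.
benzene mass fraction in n3 = 1704.2/2580.4 = 0.660.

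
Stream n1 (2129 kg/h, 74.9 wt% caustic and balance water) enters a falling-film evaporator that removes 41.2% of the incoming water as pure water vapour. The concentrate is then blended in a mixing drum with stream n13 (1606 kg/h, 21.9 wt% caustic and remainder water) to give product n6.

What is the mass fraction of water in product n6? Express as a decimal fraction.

Vapour removed = 0.412×0.251×2129 = 220.16 kg/h; concentrate = 1908.8 kg/h.
water reaching the mixer = 314.21 (from concentrate) + 1606×0.781 = 1568.5 kg/h.
Product flow = 1908.8 + 1606 = 3514.8 kg/h; water fraction = 0.446.

0.446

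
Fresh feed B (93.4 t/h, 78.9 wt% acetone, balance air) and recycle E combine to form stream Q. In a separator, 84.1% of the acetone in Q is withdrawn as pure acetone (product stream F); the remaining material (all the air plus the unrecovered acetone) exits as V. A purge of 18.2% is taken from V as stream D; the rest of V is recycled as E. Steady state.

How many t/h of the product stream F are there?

acetone in Q: m_A = 93.4×0.789 + (1−0.182)·(1−0.841)·m_A, so m_A = 73.693/0.8699 = 84.71 t/h.
Product F = 0.841×84.71 = 71.241 t/h.

71.24 t/h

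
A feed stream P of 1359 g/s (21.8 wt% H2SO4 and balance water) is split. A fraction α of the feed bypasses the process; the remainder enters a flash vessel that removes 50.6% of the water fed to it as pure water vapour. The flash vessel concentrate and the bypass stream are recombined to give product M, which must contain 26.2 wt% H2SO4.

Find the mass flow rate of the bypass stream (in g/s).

782.2 g/s

All 1359×0.218 = 296.26 g/s of H2SO4 reaches M, so M = 296.26/0.262 = 1130.8 g/s and vapour = 228.23 g/s.
The evaporator receives (1−α)·1359 of feed at 0.782 water and removes 0.506 of that water:
0.506×0.782×(1−α)×1359 = 228.23
(1−α) = 228.23/537.75 = 0.4244;  α = 0.5756.
Bypass flow = 0.5756×1359 = 782.22 g/s.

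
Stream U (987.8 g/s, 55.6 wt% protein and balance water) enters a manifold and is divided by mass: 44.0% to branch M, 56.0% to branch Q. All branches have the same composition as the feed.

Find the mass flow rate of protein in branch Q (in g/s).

307.6 g/s

Branch Q total = 0.560×987.8 = 553.17 g/s.
protein in Q = 0.556×553.17 = 307.56 g/s.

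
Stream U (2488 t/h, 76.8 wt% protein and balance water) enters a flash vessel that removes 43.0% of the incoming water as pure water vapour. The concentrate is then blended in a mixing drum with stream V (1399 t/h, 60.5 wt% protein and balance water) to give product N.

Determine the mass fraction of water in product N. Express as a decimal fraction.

Vapour removed = 0.430×0.232×2488 = 248.2 t/h; concentrate = 2239.8 t/h.
water reaching the mixer = 329.01 (from concentrate) + 1399×0.395 = 881.62 t/h.
Product flow = 2239.8 + 1399 = 3638.8 t/h; water fraction = 0.242.

0.242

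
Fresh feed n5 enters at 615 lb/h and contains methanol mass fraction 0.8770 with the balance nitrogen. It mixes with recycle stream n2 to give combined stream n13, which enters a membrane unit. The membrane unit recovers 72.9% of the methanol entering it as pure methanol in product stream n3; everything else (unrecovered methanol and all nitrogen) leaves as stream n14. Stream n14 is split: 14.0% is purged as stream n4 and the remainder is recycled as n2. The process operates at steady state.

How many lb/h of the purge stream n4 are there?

102.3 lb/h

nitrogen enters only via n5 and leaves only via the purge: 615×0.123 = 0.140×(nitrogen in n14), and the membrane unit passes all nitrogen, so nitrogen in n13 = nitrogen in n14 = 540.32 lb/h.
methanol in n13: m_A = 615×0.877 + (1−0.140)·(1−0.729)·m_A, so m_A = 539.36/0.7669 = 703.26 lb/h.
n14 = (1−0.729)×703.26 + 540.32 = 730.9 lb/h.
Purge n4 = 0.140×730.9 = 102.33 lb/h.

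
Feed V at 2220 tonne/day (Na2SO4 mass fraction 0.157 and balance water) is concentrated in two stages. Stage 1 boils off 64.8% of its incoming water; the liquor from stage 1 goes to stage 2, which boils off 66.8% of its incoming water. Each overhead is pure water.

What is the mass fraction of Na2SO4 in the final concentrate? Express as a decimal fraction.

water in feed = 2220×0.843 = 1871.5 tonne/day.
After stage 1: water left = (1−0.648)×1871.5 = 658.75; stream total = 1007.3 tonne/day.
After stage 2: water left = (1−0.668)×658.75 = 218.71; final concentrate = 567.25 tonne/day.
Na2SO4 fraction = 348.54/567.25 = 0.614.

0.614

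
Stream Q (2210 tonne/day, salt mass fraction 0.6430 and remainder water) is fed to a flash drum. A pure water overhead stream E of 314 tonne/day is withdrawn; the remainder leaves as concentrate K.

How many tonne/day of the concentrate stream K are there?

Concentrate = 2210 − 314 = 1896 tonne/day.

1896 tonne/day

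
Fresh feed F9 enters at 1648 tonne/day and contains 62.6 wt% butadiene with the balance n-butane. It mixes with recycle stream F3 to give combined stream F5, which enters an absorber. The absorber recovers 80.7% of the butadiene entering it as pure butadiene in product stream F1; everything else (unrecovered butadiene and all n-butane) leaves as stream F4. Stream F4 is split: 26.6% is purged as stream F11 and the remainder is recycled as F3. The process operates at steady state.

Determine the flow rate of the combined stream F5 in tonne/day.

3519 tonne/day

n-butane enters only via F9 and leaves only via the purge: 1648×0.374 = 0.266×(n-butane in F4), and the absorber passes all n-butane, so n-butane in F5 = n-butane in F4 = 2317.1 tonne/day.
butadiene in F5: m_A = 1648×0.626 + (1−0.266)·(1−0.807)·m_A, so m_A = 1031.6/0.8583 = 1201.9 tonne/day.
F5 = 1201.9 + 2317.1 = 3519 tonne/day.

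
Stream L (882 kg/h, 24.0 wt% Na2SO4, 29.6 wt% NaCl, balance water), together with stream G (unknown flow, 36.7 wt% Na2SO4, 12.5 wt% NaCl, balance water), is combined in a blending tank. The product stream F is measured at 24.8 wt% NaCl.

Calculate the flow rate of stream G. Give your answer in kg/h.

Let G be the unknown flow. Total out = 882 + G.
NaCl balance: 261.07 + 0.125·G = 0.248·(882 + G)
(0.125 − 0.248)·G = 0.248×882 − 261.07 = -42.336
G = -42.336 / -0.123 = 344.2 kg/h

344.2 kg/h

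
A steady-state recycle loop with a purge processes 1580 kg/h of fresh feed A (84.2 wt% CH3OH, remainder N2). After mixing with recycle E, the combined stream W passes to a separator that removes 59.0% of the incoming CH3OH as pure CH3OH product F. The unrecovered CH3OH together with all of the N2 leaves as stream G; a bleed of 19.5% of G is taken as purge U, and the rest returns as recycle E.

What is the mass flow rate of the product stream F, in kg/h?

CH3OH in W: m_A = 1580×0.842 + (1−0.195)·(1−0.590)·m_A, so m_A = 1330.4/0.6700 = 1985.8 kg/h.
Product F = 0.590×1985.8 = 1171.6 kg/h.

1172 kg/h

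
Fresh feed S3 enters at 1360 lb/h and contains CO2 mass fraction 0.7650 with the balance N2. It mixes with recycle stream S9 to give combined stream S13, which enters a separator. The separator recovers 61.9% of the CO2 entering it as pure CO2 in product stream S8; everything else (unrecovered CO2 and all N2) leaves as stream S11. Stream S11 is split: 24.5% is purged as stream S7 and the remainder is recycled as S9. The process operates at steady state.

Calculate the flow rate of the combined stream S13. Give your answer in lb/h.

2765 lb/h

N2 enters only via S3 and leaves only via the purge: 1360×0.235 = 0.245×(N2 in S11), and the separator passes all N2, so N2 in S13 = N2 in S11 = 1304.5 lb/h.
CO2 in S13: m_A = 1360×0.765 + (1−0.245)·(1−0.619)·m_A, so m_A = 1040.4/0.7123 = 1460.5 lb/h.
S13 = 1460.5 + 1304.5 = 2765 lb/h.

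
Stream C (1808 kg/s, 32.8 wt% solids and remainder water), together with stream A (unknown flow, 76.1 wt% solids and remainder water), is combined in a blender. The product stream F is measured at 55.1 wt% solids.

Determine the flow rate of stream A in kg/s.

1920 kg/s

Let A be the unknown flow. Total out = 1808 + A.
solids balance: 593.02 + 0.761·A = 0.551·(1808 + A)
(0.761 − 0.551)·A = 0.551×1808 − 593.02 = 403.18
A = 403.18 / 0.210 = 1919.9 kg/s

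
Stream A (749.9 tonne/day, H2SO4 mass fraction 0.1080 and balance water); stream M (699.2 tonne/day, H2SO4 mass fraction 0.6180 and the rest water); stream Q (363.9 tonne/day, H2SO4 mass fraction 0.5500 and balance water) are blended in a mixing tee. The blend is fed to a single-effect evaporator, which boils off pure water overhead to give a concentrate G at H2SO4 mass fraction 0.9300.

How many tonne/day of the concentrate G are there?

H2SO4 entering = 749.9×0.108 + 699.2×0.618 + 363.9×0.550 = 713.24 tonne/day.
All H2SO4 reports to G, so G = 713.24/0.930 = 766.92 tonne/day.

766.9 tonne/day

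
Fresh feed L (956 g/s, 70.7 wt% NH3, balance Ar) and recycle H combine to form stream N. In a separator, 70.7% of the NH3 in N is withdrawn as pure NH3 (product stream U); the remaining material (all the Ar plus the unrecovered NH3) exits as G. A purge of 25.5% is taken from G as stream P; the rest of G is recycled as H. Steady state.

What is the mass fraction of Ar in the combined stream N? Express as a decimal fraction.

0.560

Ar enters only via L and leaves only via the purge: 956×0.293 = 0.255×(Ar in G), and the separator passes all Ar, so Ar in N = Ar in G = 1098.5 g/s.
NH3 in N: m_A = 956×0.707 + (1−0.255)·(1−0.707)·m_A, so m_A = 675.89/0.7817 = 864.63 g/s.
N = 864.63 + 1098.5 = 1963.1 g/s.
Ar fraction in N = 1098.5/1963.1 = 0.560.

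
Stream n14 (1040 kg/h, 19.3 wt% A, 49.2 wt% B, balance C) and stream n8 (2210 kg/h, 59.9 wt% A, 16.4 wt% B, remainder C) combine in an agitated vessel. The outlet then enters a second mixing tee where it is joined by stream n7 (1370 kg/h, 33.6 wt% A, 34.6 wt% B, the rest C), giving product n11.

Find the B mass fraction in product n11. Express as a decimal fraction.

Overall, product flow = 4620 kg/h.
B in = 1040×0.492 + 2210×0.164 + 1370×0.346 = 1348.1 kg/h.
B fraction in n11 = 0.292.

0.292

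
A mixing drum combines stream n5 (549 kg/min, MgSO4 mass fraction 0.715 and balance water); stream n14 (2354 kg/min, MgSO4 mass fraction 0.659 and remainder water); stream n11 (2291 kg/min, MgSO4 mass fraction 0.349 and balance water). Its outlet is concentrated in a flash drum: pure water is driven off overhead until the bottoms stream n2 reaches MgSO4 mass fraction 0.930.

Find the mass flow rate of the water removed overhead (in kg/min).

MgSO4 entering = 549×0.715 + 2354×0.659 + 2291×0.349 = 2743.4 kg/min.
All MgSO4 reports to n2, so n2 = 2743.4/0.930 = 2949.9 kg/min.
Total feed = 5194 kg/min; overhead = 5194 − 2949.9 = 2244.1 kg/min.

2244 kg/min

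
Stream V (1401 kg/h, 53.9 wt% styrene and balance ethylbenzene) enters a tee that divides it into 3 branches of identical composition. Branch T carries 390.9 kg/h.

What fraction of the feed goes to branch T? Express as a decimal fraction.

0.279

Fraction to T = 390.9/1401 = 0.2790.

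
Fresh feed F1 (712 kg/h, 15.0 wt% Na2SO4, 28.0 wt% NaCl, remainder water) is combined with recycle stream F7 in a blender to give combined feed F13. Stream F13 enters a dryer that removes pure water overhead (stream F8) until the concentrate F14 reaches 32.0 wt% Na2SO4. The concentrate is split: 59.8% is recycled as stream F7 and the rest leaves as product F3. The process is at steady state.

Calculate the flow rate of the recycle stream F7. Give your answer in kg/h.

496.5 kg/h

Overall Na2SO4 balance (none leaves overhead): Na2SO4 in fresh feed = Na2SO4 in product, i.e. 712×0.150 = (1−0.598)·F14·0.320.
F14 = 106.8/(0.320×0.402) = 830.22 kg/h.
Recycle F7 = 0.598×830.22 = 496.47 kg/h.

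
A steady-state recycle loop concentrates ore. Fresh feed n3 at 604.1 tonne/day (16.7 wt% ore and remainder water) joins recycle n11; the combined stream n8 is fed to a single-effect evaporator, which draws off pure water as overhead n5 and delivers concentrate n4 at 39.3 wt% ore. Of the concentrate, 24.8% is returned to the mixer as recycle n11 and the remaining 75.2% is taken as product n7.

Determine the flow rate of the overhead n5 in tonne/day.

347.4 tonne/day

Overall ore balance (none leaves overhead): ore in fresh feed = ore in product, i.e. 604.1×0.167 = (1−0.248)·n4·0.393.
n4 = 100.88/(0.393×0.752) = 341.36 tonne/day.
Recycle n11 = 0.248×341.36 = 84.658 tonne/day.
Combined feed n8 = 604.1 + 84.658 = 688.76 tonne/day.
Overhead n5 = n8 − n4 = 688.76 − 341.36 = 347.4 tonne/day.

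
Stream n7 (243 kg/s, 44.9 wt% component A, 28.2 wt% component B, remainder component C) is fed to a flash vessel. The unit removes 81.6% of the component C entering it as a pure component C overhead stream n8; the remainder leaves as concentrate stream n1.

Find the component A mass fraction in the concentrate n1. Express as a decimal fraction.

component A is not removed: 243×0.449 = 109.11 kg/s of component A enters n1.
component C entering = 243×0.269 = 65.367 kg/s; overhead removed = 0.816×65.367 = 53.339 kg/s.
Concentrate = 243 − 53.339 = 189.66 kg/s.
Mass fraction = 109.11/189.66 = 0.575.

0.575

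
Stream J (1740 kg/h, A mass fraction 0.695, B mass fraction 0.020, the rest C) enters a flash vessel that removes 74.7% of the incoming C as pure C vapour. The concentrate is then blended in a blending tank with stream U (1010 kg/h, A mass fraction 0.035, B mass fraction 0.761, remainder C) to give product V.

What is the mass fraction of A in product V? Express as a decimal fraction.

Vapour removed = 0.747×0.285×1740 = 370.44 kg/h; concentrate = 1369.6 kg/h.
A reaching the mixer = 1209.3 (from concentrate) + 1010×0.035 = 1244.6 kg/h.
Product flow = 1369.6 + 1010 = 2379.6 kg/h; A fraction = 0.523.

0.523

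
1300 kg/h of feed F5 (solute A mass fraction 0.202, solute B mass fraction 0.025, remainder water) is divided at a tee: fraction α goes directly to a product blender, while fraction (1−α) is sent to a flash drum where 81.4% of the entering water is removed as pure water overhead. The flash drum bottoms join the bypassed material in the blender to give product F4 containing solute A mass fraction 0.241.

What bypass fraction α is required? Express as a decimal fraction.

0.743

All 1300×0.202 = 262.6 kg/h of solute A reaches F4, so F4 = 262.6/0.241 = 1089.6 kg/h and vapour = 210.37 kg/h.
The evaporator receives (1−α)·1300 of feed at 0.773 water and removes 0.814 of that water:
0.814×0.773×(1−α)×1300 = 210.37
(1−α) = 210.37/817.99 = 0.2572;  α = 0.7428.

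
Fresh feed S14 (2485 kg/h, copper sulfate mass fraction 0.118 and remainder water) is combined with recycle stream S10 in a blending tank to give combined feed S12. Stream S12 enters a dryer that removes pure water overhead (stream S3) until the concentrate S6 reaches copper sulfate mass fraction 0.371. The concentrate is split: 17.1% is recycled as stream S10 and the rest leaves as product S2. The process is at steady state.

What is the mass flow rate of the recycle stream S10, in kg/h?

Overall copper sulfate balance (none leaves overhead): copper sulfate in fresh feed = copper sulfate in product, i.e. 2485×0.118 = (1−0.171)·S6·0.371.
S6 = 293.23/(0.371×0.829) = 953.41 kg/h.
Recycle S10 = 0.171×953.41 = 163.03 kg/h.

163 kg/h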